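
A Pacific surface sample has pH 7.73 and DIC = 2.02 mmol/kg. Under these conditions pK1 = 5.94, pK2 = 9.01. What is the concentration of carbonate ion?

[CO3²⁻] = 0.0992 mmol/kg

α₂ = 1 / (1 + [H⁺]/K2 + [H⁺]²/(K1K2)) = 1 / (1 + 10^+1.28 + 10^-0.51)
   = 1 / (1 + 19.055 + 0.30903) = 1/20.364 = 0.04911
[CO3²⁻] = α₂ × DIC = 0.04911 × 2.02 = 0.0992 mmol/kg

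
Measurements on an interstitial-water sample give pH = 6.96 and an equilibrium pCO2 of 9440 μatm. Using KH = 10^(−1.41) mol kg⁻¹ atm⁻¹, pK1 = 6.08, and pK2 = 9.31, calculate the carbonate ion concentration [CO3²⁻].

[CO2*] = KH · pCO2 = 10^(−1.41) × 9440×10^-6 = 3.673×10^-4 mol/kg
α₀ = 1/(1 + K1/[H⁺] + K1K2/[H⁺]²) = 1/(1 + 10^+0.88 + 10^-1.47) = 0.1160
DIC = [CO2*]/α₀ = 3.673×10^-4 / 0.1160 = 3.166 mmol/kg
[CO3²⁻] = α₂·DIC; α₂ = 0.003931, so [CO3²⁻] = 0.003931 × 3.166 = 0.0124 mmol/kg = 12.4 μmol/kg

[CO3²⁻] = 12.4 μmol/kg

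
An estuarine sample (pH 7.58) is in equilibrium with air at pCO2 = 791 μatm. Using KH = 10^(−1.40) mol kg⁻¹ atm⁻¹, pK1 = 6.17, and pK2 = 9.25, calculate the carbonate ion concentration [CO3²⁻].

[CO2*] = KH · pCO2 = 10^(−1.40) × 791×10^-6 = 3.149×10^-5 mol/kg
α₀ = 1/(1 + K1/[H⁺] + K1K2/[H⁺]²) = 1/(1 + 10^+1.41 + 10^-0.26) = 0.03669
DIC = [CO2*]/α₀ = 3.149×10^-5 / 0.03669 = 0.8582 mmol/kg
[CO3²⁻] = α₂·DIC; α₂ = 0.02016, so [CO3²⁻] = 0.02016 × 0.8582 = 0.0173 mmol/kg = 17.3 μmol/kg

[CO3²⁻] = 17.3 μmol/kg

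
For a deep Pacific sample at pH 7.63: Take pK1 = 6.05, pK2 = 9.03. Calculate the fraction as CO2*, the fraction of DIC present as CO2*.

α₀ = 0.0247

α₀ = 1 / (1 + K1/[H⁺] + K1K2/[H⁺]²) = 1 / (1 + 10^+1.58 + 10^+0.18)
   = 1 / (1 + 38.019 + 1.5136) = 1/40.533 = 0.02467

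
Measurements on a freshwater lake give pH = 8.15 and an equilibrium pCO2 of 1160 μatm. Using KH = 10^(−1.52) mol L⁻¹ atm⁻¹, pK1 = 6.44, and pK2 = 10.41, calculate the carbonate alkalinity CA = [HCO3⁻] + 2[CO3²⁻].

CA = 1.82 mmol/L

[CO2*] = KH · pCO2 = 10^(−1.52) × 1160×10^-6 = 3.503×10^-5 mol/L
α₀ = 1/(1 + K1/[H⁺] + K1K2/[H⁺]²) = 1/(1 + 10^+1.71 + 10^-0.55) = 0.01902
DIC = [CO2*]/α₀ = 3.503×10^-5 / 0.01902 = 1.842 mmol/L
CA = (α₁ + 2α₂)·DIC = (0.9756 + 2×0.005361) × 1.842 = 1.82 mmol/L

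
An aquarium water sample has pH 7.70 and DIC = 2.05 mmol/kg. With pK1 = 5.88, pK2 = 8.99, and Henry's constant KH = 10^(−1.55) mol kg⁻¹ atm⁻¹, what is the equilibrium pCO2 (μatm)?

α₀ = 1 / (1 + K1/[H⁺] + K1K2/[H⁺]²) = 1 / (1 + 10^+1.82 + 10^+0.53)
   = 1 / (1 + 66.069 + 3.3884) = 1/70.458 = 0.01419
[CO2*] = α₀ × DIC = 0.01419 × 2.05 = 0.02910 mmol/kg
pCO2 = [CO2*]/KH = 2.910×10^-5 / 2.818×10^-2 = 1030 μatm

pCO2 = 1030 μatm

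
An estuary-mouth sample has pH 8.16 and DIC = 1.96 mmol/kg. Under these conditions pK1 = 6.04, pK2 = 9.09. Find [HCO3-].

[HCO3⁻] = 1.74 mmol/kg

α₁ = 1 / (1 + [H⁺]/K1 + K2/[H⁺]) = 1 / (1 + 10^-2.12 + 10^-0.93)
   = 1 / (1 + 0.0075858 + 0.11749) = 1/1.1251 = 0.8888
[HCO3⁻] = α₁ × DIC = 0.8888 × 1.96 = 1.74 mmol/kg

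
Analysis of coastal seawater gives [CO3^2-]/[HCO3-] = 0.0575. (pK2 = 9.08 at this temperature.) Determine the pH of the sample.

pH = 7.84

From K2 = [H⁺][CO3^2-]/[HCO3-]:  pH = pK2 + log₁₀([CO3^2-]/[HCO3-])
log₁₀(0.0575) = -1.240
pH = 9.08 + (-1.240) = 7.84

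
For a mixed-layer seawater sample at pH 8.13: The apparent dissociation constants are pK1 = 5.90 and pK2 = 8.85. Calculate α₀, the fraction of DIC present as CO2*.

α₀ = 0.00492

α₀ = 1 / (1 + K1/[H⁺] + K1K2/[H⁺]²) = 1 / (1 + 10^+2.23 + 10^+1.51)
   = 1 / (1 + 169.82 + 32.359) = 1/203.18 = 0.004922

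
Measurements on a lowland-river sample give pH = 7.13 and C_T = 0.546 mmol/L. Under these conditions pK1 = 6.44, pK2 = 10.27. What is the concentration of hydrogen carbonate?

[HCO3⁻] = 0.453 mmol/L

α₁ = 1 / (1 + [H⁺]/K1 + K2/[H⁺]) = 1 / (1 + 10^-0.69 + 10^-3.14)
   = 1 / (1 + 0.20417 + 0.00072444) = 1/1.2049 = 0.8299
[HCO3⁻] = α₁ × DIC = 0.8299 × 0.546 = 0.453 mmol/L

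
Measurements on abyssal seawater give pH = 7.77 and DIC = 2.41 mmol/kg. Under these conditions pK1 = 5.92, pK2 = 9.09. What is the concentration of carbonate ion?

α₂ = 1 / (1 + [H⁺]/K2 + [H⁺]²/(K1K2)) = 1 / (1 + 10^+1.32 + 10^-0.53)
   = 1 / (1 + 20.893 + 0.29512) = 1/22.188 = 0.04507
[CO3²⁻] = α₂ × DIC = 0.04507 × 2.41 = 0.109 mmol/kg

[CO3²⁻] = 0.109 mmol/kg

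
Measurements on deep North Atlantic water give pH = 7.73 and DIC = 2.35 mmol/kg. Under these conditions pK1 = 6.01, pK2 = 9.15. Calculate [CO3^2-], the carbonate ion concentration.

α₂ = 1 / (1 + [H⁺]/K2 + [H⁺]²/(K1K2)) = 1 / (1 + 10^+1.42 + 10^-0.30)
   = 1 / (1 + 26.303 + 0.50119) = 1/27.804 = 0.03597
[CO3²⁻] = α₂ × DIC = 0.03597 × 2.35 = 0.0845 mmol/kg

[CO3²⁻] = 0.0845 mmol/kg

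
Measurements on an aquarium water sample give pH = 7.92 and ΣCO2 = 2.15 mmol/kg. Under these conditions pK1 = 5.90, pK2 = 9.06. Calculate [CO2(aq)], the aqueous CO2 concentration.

[CO2*] = 19.0 μmol/kg

α₀ = 1 / (1 + K1/[H⁺] + K1K2/[H⁺]²) = 1 / (1 + 10^+2.02 + 10^+0.88)
   = 1 / (1 + 104.71 + 7.5858) = 1/113.30 = 0.008826
[CO2*] = α₀ × DIC = 0.008826 × 2.15 = 0.0190 mmol/kg = 19.0 μmol/kg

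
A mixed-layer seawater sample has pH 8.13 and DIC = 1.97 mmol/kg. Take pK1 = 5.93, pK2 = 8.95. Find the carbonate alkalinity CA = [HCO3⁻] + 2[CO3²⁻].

CA = 2.22 mmol/kg

CA = [HCO3⁻] + 2[CO3²⁻] = (α₁ + 2α₂)·DIC
At pH 8.13: [H⁺]/K1 = 10^-2.20 = 0.0063096, K2/[H⁺] = 10^-0.82 = 0.15136
α₁ = 1/(1 + 0.0063096 + 0.15136) = 1/1.1577 = 0.8638; α₂ = α₁·K2/[H⁺] = 0.1307
α₁ + 2α₂ = 1.1253
CA = 1.1253 × 1.97 = 2.22 mmol/kg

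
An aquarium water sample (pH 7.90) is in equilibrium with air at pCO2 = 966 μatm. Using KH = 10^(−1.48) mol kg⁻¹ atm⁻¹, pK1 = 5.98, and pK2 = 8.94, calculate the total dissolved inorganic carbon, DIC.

DIC = 2.94 mmol/kg

[CO2*] = KH · pCO2 = 10^(−1.48) × 966×10^-6 = 3.199×10^-5 mol/kg
α₀ = 1/(1 + K1/[H⁺] + K1K2/[H⁺]²) = 1/(1 + 10^+1.92 + 10^+0.88) = 0.01090
DIC = [CO2*]/α₀ = 3.199×10^-5 / 0.01090 = 2.94 mmol/kg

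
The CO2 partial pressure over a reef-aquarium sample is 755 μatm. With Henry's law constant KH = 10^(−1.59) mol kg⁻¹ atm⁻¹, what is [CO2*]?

KH = 10^(−1.59) = 2.570×10^-2 mol kg⁻¹ atm⁻¹
[CO2*] = KH · pCO2 = 2.570×10^-2 × 755×10^-6 atm = 1.94×10^-5 mol/kg

[CO2*] = 19.4 μmol/kg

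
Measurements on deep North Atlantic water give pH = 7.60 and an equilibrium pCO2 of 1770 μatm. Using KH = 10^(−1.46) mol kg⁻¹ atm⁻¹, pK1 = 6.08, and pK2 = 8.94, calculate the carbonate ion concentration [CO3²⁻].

[CO3²⁻] = 0.0929 mmol/kg

[CO2*] = KH · pCO2 = 10^(−1.46) × 1770×10^-6 = 6.137×10^-5 mol/kg
α₀ = 1/(1 + K1/[H⁺] + K1K2/[H⁺]²) = 1/(1 + 10^+1.52 + 10^+0.18) = 0.02807
DIC = [CO2*]/α₀ = 6.137×10^-5 / 0.02807 = 2.186 mmol/kg
[CO3²⁻] = α₂·DIC; α₂ = 0.04248, so [CO3²⁻] = 0.04248 × 2.186 = 0.0929 mmol/kg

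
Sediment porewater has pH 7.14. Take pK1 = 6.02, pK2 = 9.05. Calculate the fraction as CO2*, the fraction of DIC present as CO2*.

α₀ = 0.0697

α₀ = 1 / (1 + K1/[H⁺] + K1K2/[H⁺]²) = 1 / (1 + 10^+1.12 + 10^-0.79)
   = 1 / (1 + 13.183 + 0.16218) = 1/14.345 = 0.06971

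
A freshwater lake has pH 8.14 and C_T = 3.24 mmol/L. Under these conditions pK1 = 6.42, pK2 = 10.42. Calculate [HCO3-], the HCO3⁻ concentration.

[HCO3⁻] = 3.16 mmol/L

α₁ = 1 / (1 + [H⁺]/K1 + K2/[H⁺]) = 1 / (1 + 10^-1.72 + 10^-2.28)
   = 1 / (1 + 0.019055 + 0.0052481) = 1/1.0243 = 0.9763
[HCO3⁻] = α₁ × DIC = 0.9763 × 3.24 = 3.16 mmol/L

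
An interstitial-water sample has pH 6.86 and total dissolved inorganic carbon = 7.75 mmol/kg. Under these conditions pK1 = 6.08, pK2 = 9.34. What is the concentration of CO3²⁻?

α₂ = 1 / (1 + [H⁺]/K2 + [H⁺]²/(K1K2)) = 1 / (1 + 10^+2.48 + 10^+1.70)
   = 1 / (1 + 302.00 + 50.119) = 1/353.11 = 0.002832
[CO3²⁻] = α₂ × DIC = 0.002832 × 7.75 = 0.0219 mmol/kg

[CO3²⁻] = 0.0219 mmol/kg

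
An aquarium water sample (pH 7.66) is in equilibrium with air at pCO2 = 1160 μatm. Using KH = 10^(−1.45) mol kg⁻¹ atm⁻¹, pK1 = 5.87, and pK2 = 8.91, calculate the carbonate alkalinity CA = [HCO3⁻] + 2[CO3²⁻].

[CO2*] = KH · pCO2 = 10^(−1.45) × 1160×10^-6 = 4.116×10^-5 mol/kg
α₀ = 1/(1 + K1/[H⁺] + K1K2/[H⁺]²) = 1/(1 + 10^+1.79 + 10^+0.54) = 0.01512
DIC = [CO2*]/α₀ = 4.116×10^-5 / 0.01512 = 2.722 mmol/kg
CA = (α₁ + 2α₂)·DIC = (0.9324 + 2×0.05244) × 2.722 = 2.82 mmol/kg

CA = 2.82 mmol/kg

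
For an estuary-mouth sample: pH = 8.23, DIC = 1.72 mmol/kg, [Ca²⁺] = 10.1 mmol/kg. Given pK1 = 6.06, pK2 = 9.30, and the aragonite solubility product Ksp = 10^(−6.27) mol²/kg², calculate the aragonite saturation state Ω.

Ω = 2.52

α₂ = 1 / (1 + [H⁺]/K2 + [H⁺]²/(K1K2)) = 1 / (1 + 10^+1.07 + 10^-1.10)
   = 1 / (1 + 11.749 + 0.079433) = 1/12.828 = 0.07795
[CO3²⁻] = α₂ × DIC = 0.07795 × 1.72 = 0.1341 mmol/kg
Ksp = 10^(−6.27) = 5.370×10^-7
Ω = [Ca²⁺][CO3²⁻]/Ksp = (10.1×10^-3)(1.341×10^-4) / 5.370×10^-7 = 2.52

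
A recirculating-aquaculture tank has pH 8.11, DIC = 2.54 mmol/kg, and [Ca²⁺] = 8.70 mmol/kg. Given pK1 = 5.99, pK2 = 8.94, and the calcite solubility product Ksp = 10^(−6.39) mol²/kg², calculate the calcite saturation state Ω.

α₂ = 1 / (1 + [H⁺]/K2 + [H⁺]²/(K1K2)) = 1 / (1 + 10^+0.83 + 10^-1.29)
   = 1 / (1 + 6.7608 + 0.051286) = 1/7.8121 = 0.1280
[CO3²⁻] = α₂ × DIC = 0.1280 × 2.54 = 0.3251 mmol/kg
Ksp = 10^(−6.39) = 4.074×10^-7
Ω = [Ca²⁺][CO3²⁻]/Ksp = (8.70×10^-3)(3.251×10^-4) / 4.074×10^-7 = 6.94

Ω = 6.94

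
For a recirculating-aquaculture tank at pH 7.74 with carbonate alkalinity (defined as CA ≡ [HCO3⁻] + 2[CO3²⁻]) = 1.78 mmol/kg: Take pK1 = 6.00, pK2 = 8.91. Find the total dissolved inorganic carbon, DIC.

DIC = 1.70 mmol/kg

CA = [HCO3⁻] + 2[CO3²⁻] = (α₁ + 2α₂)·DIC
At pH 7.74: [H⁺]/K1 = 10^-1.74 = 0.018197, K2/[H⁺] = 10^-1.17 = 0.067608
α₁ = 1/(1 + 0.018197 + 0.067608) = 1/1.0858 = 0.9210; α₂ = α₁·K2/[H⁺] = 0.06227
α₁ + 2α₂ = 1.0455
DIC = CA / (α₁ + 2α₂) = 1.78 / 1.0455 = 1.70 mmol/kg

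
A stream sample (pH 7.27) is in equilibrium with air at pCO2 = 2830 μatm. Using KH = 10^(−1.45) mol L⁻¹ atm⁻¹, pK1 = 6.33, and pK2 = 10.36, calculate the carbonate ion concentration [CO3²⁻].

[CO2*] = KH · pCO2 = 10^(−1.45) × 2830×10^-6 = 1.004×10^-4 mol/L
α₀ = 1/(1 + K1/[H⁺] + K1K2/[H⁺]²) = 1/(1 + 10^+0.94 + 10^-2.15) = 0.1029
DIC = [CO2*]/α₀ = 1.004×10^-4 / 0.1029 = 0.9757 mmol/L
[CO3²⁻] = α₂·DIC; α₂ = 0.0007286, so [CO3²⁻] = 0.0007286 × 0.9757 = 0.000711 mmol/L = 0.711 μmol/L

[CO3²⁻] = 0.711 μmol/L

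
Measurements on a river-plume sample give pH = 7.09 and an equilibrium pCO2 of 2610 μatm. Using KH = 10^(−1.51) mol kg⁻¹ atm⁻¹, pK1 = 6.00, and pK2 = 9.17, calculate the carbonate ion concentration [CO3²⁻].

[CO3²⁻] = 8.25 μmol/kg

[CO2*] = KH · pCO2 = 10^(−1.51) × 2610×10^-6 = 8.066×10^-5 mol/kg
α₀ = 1/(1 + K1/[H⁺] + K1K2/[H⁺]²) = 1/(1 + 10^+1.09 + 10^-0.99) = 0.07460
DIC = [CO2*]/α₀ = 8.066×10^-5 / 0.07460 = 1.081 mmol/kg
[CO3²⁻] = α₂·DIC; α₂ = 0.007634, so [CO3²⁻] = 0.007634 × 1.081 = 0.00825 mmol/kg = 8.25 μmol/kg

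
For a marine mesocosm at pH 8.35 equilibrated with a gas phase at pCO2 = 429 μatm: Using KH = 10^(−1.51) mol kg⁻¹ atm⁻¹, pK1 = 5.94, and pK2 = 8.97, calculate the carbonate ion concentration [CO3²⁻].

[CO3²⁻] = 0.817 mmol/kg

[CO2*] = KH · pCO2 = 10^(−1.51) × 429×10^-6 = 1.326×10^-5 mol/kg
α₀ = 1/(1 + K1/[H⁺] + K1K2/[H⁺]²) = 1/(1 + 10^+2.41 + 10^+1.79) = 0.003128
DIC = [CO2*]/α₀ = 1.326×10^-5 / 0.003128 = 4.238 mmol/kg
[CO3²⁻] = α₂·DIC; α₂ = 0.1929, so [CO3²⁻] = 0.1929 × 4.238 = 0.817 mmol/kg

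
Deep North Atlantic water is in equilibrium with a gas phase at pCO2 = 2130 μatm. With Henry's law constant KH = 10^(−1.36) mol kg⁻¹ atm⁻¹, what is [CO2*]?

KH = 10^(−1.36) = 4.365×10^-2 mol kg⁻¹ atm⁻¹
[CO2*] = KH · pCO2 = 4.365×10^-2 × 2130×10^-6 atm = 9.30×10^-5 mol/kg

[CO2*] = 93.0 μmol/kg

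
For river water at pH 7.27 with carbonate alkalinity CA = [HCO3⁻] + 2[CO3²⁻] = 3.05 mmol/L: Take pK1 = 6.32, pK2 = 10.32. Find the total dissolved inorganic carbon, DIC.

CA = [HCO3⁻] + 2[CO3²⁻] = (α₁ + 2α₂)·DIC
At pH 7.27: [H⁺]/K1 = 10^-0.95 = 0.11220, K2/[H⁺] = 10^-3.05 = 0.00089125
α₁ = 1/(1 + 0.11220 + 0.00089125) = 1/1.1131 = 0.8984; α₂ = α₁·K2/[H⁺] = 0.0008007
α₁ + 2α₂ = 0.9000
DIC = CA / (α₁ + 2α₂) = 3.05 / 0.9000 = 3.39 mmol/L

DIC = 3.39 mmol/L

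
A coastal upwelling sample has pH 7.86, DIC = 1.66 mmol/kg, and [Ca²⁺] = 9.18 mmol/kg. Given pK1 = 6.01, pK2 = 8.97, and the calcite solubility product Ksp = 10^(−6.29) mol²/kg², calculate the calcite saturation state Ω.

Ω = 2.11

α₂ = 1 / (1 + [H⁺]/K2 + [H⁺]²/(K1K2)) = 1 / (1 + 10^+1.11 + 10^-0.74)
   = 1 / (1 + 12.882 + 0.18197) = 1/14.064 = 0.07110
[CO3²⁻] = α₂ × DIC = 0.07110 × 1.66 = 0.1180 mmol/kg
Ksp = 10^(−6.29) = 5.129×10^-7
Ω = [Ca²⁺][CO3²⁻]/Ksp = (9.18×10^-3)(1.180×10^-4) / 5.129×10^-7 = 2.11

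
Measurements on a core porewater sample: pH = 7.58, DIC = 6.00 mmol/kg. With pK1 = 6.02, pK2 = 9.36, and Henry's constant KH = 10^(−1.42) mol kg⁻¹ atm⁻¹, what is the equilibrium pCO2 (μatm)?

pCO2 = 4160 μatm

α₀ = 1 / (1 + K1/[H⁺] + K1K2/[H⁺]²) = 1 / (1 + 10^+1.56 + 10^-0.22)
   = 1 / (1 + 36.308 + 0.60256) = 1/37.910 = 0.02638
[CO2*] = α₀ × DIC = 0.02638 × 6.00 = 0.1583 mmol/kg
pCO2 = [CO2*]/KH = 1.583×10^-4 / 3.802×10^-2 = 4160 μatm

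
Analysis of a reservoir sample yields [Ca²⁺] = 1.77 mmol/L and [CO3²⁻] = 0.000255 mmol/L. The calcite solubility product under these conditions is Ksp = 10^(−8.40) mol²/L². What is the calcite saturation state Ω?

Ω = 0.113

Ksp = 10^(−8.40) = 3.981×10^-9
Ω = [Ca²⁺][CO3²⁻]/Ksp = (1.77×10^-3)(0.000255×10^-3) / 3.981×10^-9 = 0.113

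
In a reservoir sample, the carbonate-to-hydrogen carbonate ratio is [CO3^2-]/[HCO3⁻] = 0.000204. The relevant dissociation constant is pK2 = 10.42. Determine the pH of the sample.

From K2 = [H⁺][CO3^2-]/[HCO3⁻]:  pH = pK2 + log₁₀([CO3^2-]/[HCO3⁻])
log₁₀(0.000204) = -3.690
pH = 10.42 + (-3.690) = 6.73

pH = 6.73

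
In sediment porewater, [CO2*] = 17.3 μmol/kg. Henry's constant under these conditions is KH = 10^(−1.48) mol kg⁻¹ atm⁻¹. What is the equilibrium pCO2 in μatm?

pCO2 = 522 μatm

KH = 10^(−1.48) = 3.311×10^-2 mol kg⁻¹ atm⁻¹
pCO2 = [CO2*]/KH = 17.3×10^-6 / 3.311×10^-2 = 5.22×10^-4 atm = 522 μatm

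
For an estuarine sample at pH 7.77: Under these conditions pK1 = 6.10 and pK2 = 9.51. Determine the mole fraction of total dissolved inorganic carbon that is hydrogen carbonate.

α₁ = 1 / (1 + [H⁺]/K1 + K2/[H⁺]) = 1 / (1 + 10^-1.67 + 10^-1.74)
   = 1 / (1 + 0.021380 + 0.018197) = 1/1.0396 = 0.9619

α₁ = 0.962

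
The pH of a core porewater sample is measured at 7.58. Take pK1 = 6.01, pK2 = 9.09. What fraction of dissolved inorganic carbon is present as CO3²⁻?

α₂ = 0.0292

α₂ = 1 / (1 + [H⁺]/K2 + [H⁺]²/(K1K2)) = 1 / (1 + 10^+1.51 + 10^-0.06)
   = 1 / (1 + 32.359 + 0.87096) = 1/34.230 = 0.02921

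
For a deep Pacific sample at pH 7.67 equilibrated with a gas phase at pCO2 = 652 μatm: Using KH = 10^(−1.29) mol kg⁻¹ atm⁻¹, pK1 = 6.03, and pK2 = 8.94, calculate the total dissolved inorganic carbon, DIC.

[CO2*] = KH · pCO2 = 10^(−1.29) × 652×10^-6 = 3.344×10^-5 mol/kg
α₀ = 1/(1 + K1/[H⁺] + K1K2/[H⁺]²) = 1/(1 + 10^+1.64 + 10^+0.37) = 0.02128
DIC = [CO2*]/α₀ = 3.344×10^-5 / 0.02128 = 1.57 mmol/kg

DIC = 1.57 mmol/kg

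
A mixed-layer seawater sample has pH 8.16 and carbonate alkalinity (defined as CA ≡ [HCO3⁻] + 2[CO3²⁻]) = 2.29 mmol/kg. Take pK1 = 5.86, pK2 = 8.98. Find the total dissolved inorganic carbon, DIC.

DIC = 2.03 mmol/kg

CA = [HCO3⁻] + 2[CO3²⁻] = (α₁ + 2α₂)·DIC
At pH 8.16: [H⁺]/K1 = 10^-2.30 = 0.0050119, K2/[H⁺] = 10^-0.82 = 0.15136
α₁ = 1/(1 + 0.0050119 + 0.15136) = 1/1.1564 = 0.8648; α₂ = α₁·K2/[H⁺] = 0.1309
α₁ + 2α₂ = 1.1266
DIC = CA / (α₁ + 2α₂) = 2.29 / 1.1266 = 2.03 mmol/kg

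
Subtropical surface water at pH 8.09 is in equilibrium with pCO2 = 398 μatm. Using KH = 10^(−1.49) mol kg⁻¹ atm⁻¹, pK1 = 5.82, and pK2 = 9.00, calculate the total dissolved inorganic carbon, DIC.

DIC = 2.71 mmol/kg

[CO2*] = KH · pCO2 = 10^(−1.49) × 398×10^-6 = 1.288×10^-5 mol/kg
α₀ = 1/(1 + K1/[H⁺] + K1K2/[H⁺]²) = 1/(1 + 10^+2.27 + 10^+1.36) = 0.004759
DIC = [CO2*]/α₀ = 1.288×10^-5 / 0.004759 = 2.71 mmol/kg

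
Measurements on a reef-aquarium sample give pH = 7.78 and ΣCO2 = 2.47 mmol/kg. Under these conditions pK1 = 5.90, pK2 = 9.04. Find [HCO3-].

[HCO3⁻] = 2.31 mmol/kg

α₁ = 1 / (1 + [H⁺]/K1 + K2/[H⁺]) = 1 / (1 + 10^-1.88 + 10^-1.26)
   = 1 / (1 + 0.013183 + 0.054954) = 1/1.0681 = 0.9362
[HCO3⁻] = α₁ × DIC = 0.9362 × 2.47 = 2.31 mmol/kg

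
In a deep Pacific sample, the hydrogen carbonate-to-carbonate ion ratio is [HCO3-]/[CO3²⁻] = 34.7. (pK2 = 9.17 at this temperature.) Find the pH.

From K2 = [H⁺][CO3²⁻]/[HCO3-]:  pH = pK2 − log₁₀([HCO3-]/[CO3²⁻])
log₁₀(34.7) = +1.540
pH = 9.17 − (+1.540) = 7.63

pH = 7.63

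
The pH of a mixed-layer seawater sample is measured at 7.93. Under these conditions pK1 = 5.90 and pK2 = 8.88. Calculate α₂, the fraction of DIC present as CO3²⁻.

α₂ = 0.100

α₂ = 1 / (1 + [H⁺]/K2 + [H⁺]²/(K1K2)) = 1 / (1 + 10^+0.95 + 10^-1.08)
   = 1 / (1 + 8.9125 + 0.083176) = 1/9.9957 = 0.1000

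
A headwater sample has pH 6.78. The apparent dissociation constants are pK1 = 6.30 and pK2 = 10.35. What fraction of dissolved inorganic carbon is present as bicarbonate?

α₁ = 1 / (1 + [H⁺]/K1 + K2/[H⁺]) = 1 / (1 + 10^-0.48 + 10^-3.57)
   = 1 / (1 + 0.33113 + 0.00026915) = 1/1.3314 = 0.7511

α₁ = 0.751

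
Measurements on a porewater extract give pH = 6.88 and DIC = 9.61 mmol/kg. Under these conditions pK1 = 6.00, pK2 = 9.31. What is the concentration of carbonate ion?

α₂ = 1 / (1 + [H⁺]/K2 + [H⁺]²/(K1K2)) = 1 / (1 + 10^+2.43 + 10^+1.55)
   = 1 / (1 + 269.15 + 35.481) = 1/305.63 = 0.003272
[CO3²⁻] = α₂ × DIC = 0.003272 × 9.61 = 0.0314 mmol/kg

[CO3²⁻] = 0.0314 mmol/kg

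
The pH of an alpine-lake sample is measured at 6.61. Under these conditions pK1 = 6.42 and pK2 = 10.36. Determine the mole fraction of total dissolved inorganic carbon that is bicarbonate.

α₁ = 1 / (1 + [H⁺]/K1 + K2/[H⁺]) = 1 / (1 + 10^-0.19 + 10^-3.75)
   = 1 / (1 + 0.64565 + 0.00017783) = 1/1.6458 = 0.6076

α₁ = 0.608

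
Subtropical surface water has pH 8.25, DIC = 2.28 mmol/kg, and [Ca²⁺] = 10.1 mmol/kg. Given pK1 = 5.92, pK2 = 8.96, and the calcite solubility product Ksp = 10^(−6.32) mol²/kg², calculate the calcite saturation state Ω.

α₂ = 1 / (1 + [H⁺]/K2 + [H⁺]²/(K1K2)) = 1 / (1 + 10^+0.71 + 10^-1.62)
   = 1 / (1 + 5.1286 + 0.023988) = 1/6.1526 = 0.1625
[CO3²⁻] = α₂ × DIC = 0.1625 × 2.28 = 0.3706 mmol/kg
Ksp = 10^(−6.32) = 4.786×10^-7
Ω = [Ca²⁺][CO3²⁻]/Ksp = (10.1×10^-3)(3.706×10^-4) / 4.786×10^-7 = 7.82

Ω = 7.82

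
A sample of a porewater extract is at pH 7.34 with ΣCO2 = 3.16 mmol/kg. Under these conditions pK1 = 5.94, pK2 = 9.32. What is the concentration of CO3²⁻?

[CO3²⁻] = 0.0315 mmol/kg

α₂ = 1 / (1 + [H⁺]/K2 + [H⁺]²/(K1K2)) = 1 / (1 + 10^+1.98 + 10^+0.58)
   = 1 / (1 + 95.499 + 3.8019) = 1/100.30 = 0.009970
[CO3²⁻] = α₂ × DIC = 0.009970 × 3.16 = 0.0315 mmol/kg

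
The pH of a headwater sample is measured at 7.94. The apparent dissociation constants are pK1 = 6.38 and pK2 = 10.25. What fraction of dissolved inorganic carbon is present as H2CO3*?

α₀ = 0.0267

α₀ = 1 / (1 + K1/[H⁺] + K1K2/[H⁺]²) = 1 / (1 + 10^+1.56 + 10^-0.75)
   = 1 / (1 + 36.308 + 0.17783) = 1/37.486 = 0.02668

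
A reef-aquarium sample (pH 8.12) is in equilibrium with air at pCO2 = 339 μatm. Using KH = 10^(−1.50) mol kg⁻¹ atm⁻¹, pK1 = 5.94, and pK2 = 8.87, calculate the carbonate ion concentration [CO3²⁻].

[CO2*] = KH · pCO2 = 10^(−1.50) × 339×10^-6 = 1.072×10^-5 mol/kg
α₀ = 1/(1 + K1/[H⁺] + K1K2/[H⁺]²) = 1/(1 + 10^+2.18 + 10^+1.43) = 0.005578
DIC = [CO2*]/α₀ = 1.072×10^-5 / 0.005578 = 1.922 mmol/kg
[CO3²⁻] = α₂·DIC; α₂ = 0.1501, so [CO3²⁻] = 0.1501 × 1.922 = 0.289 mmol/kg

[CO3²⁻] = 0.289 mmol/kg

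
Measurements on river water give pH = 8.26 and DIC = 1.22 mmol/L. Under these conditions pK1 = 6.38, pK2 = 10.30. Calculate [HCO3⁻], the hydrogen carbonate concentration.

[HCO3⁻] = 1.19 mmol/L

α₁ = 1 / (1 + [H⁺]/K1 + K2/[H⁺]) = 1 / (1 + 10^-1.88 + 10^-2.04)
   = 1 / (1 + 0.013183 + 0.0091201) = 1/1.0223 = 0.9782
[HCO3⁻] = α₁ × DIC = 0.9782 × 1.22 = 1.19 mmol/L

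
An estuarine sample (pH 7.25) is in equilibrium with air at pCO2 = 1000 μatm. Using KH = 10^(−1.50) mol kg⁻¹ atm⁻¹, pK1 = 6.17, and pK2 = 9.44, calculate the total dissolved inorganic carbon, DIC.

[CO2*] = KH · pCO2 = 10^(−1.50) × 1000×10^-6 = 3.162×10^-5 mol/kg
α₀ = 1/(1 + K1/[H⁺] + K1K2/[H⁺]²) = 1/(1 + 10^+1.08 + 10^-1.11) = 0.07633
DIC = [CO2*]/α₀ = 3.162×10^-5 / 0.07633 = 0.414 mmol/kg

DIC = 0.414 mmol/kg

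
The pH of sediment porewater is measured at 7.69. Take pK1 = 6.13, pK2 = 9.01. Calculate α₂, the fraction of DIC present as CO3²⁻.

α₂ = 1 / (1 + [H⁺]/K2 + [H⁺]²/(K1K2)) = 1 / (1 + 10^+1.32 + 10^-0.24)
   = 1 / (1 + 20.893 + 0.57544) = 1/22.468 = 0.04451

α₂ = 0.0445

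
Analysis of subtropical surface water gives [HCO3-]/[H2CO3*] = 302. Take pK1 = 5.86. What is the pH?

pH = 8.34

From K1 = [H⁺][HCO3-]/[H2CO3*]:  pH = pK1 + log₁₀([HCO3-]/[H2CO3*])
log₁₀(302) = +2.480
pH = 5.86 + (+2.480) = 8.34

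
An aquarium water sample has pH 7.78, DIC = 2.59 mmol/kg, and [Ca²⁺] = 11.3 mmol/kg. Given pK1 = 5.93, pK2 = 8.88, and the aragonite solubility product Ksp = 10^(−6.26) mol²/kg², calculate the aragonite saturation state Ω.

α₂ = 1 / (1 + [H⁺]/K2 + [H⁺]²/(K1K2)) = 1 / (1 + 10^+1.10 + 10^-0.75)
   = 1 / (1 + 12.589 + 0.17783) = 1/13.767 = 0.07264
[CO3²⁻] = α₂ × DIC = 0.07264 × 2.59 = 0.1881 mmol/kg
Ksp = 10^(−6.26) = 5.495×10^-7
Ω = [Ca²⁺][CO3²⁻]/Ksp = (11.3×10^-3)(1.881×10^-4) / 5.495×10^-7 = 3.87

Ω = 3.87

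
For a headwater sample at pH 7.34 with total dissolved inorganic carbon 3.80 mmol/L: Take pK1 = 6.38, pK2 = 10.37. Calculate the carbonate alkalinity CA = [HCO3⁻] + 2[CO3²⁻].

CA = 3.43 mmol/L

CA = [HCO3⁻] + 2[CO3²⁻] = (α₁ + 2α₂)·DIC
At pH 7.34: [H⁺]/K1 = 10^-0.96 = 0.10965, K2/[H⁺] = 10^-3.03 = 0.00093325
α₁ = 1/(1 + 0.10965 + 0.00093325) = 1/1.1106 = 0.9004; α₂ = α₁·K2/[H⁺] = 0.0008403
α₁ + 2α₂ = 0.9021
CA = 0.9021 × 3.80 = 3.43 mmol/L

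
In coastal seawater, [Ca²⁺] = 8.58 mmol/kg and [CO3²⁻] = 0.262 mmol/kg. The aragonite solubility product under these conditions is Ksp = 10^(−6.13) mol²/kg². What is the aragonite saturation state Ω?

Ksp = 10^(−6.13) = 7.413×10^-7
Ω = [Ca²⁺][CO3²⁻]/Ksp = (8.58×10^-3)(0.262×10^-3) / 7.413×10^-7 = 3.03

Ω = 3.03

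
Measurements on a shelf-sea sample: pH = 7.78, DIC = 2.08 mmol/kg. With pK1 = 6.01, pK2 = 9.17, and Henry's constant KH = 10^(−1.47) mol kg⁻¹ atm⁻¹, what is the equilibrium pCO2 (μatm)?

pCO2 = 986 μatm

α₀ = 1 / (1 + K1/[H⁺] + K1K2/[H⁺]²) = 1 / (1 + 10^+1.77 + 10^+0.38)
   = 1 / (1 + 58.884 + 2.3988) = 1/62.283 = 0.01606
[CO2*] = α₀ × DIC = 0.01606 × 2.08 = 0.03340 mmol/kg
pCO2 = [CO2*]/KH = 3.340×10^-5 / 3.388×10^-2 = 986 μatm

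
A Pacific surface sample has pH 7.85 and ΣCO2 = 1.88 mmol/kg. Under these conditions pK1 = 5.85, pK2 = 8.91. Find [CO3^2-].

α₂ = 1 / (1 + [H⁺]/K2 + [H⁺]²/(K1K2)) = 1 / (1 + 10^+1.06 + 10^-0.94)
   = 1 / (1 + 11.482 + 0.11482) = 1/12.596 = 0.07939
[CO3²⁻] = α₂ × DIC = 0.07939 × 1.88 = 0.149 mmol/kg

[CO3²⁻] = 0.149 mmol/kg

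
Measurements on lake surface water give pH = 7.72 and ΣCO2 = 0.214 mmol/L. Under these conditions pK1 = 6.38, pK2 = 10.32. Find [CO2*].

[CO2*] = 9.33 μmol/L

α₀ = 1 / (1 + K1/[H⁺] + K1K2/[H⁺]²) = 1 / (1 + 10^+1.34 + 10^-1.26)
   = 1 / (1 + 21.878 + 0.054954) = 1/22.933 = 0.04361
[CO2*] = α₀ × DIC = 0.04361 × 0.214 = 0.00933 mmol/L = 9.33 μmol/L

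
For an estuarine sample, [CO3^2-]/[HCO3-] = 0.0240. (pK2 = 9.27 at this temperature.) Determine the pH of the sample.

From K2 = [H⁺][CO3^2-]/[HCO3-]:  pH = pK2 + log₁₀([CO3^2-]/[HCO3-])
log₁₀(0.0240) = -1.620
pH = 9.27 + (-1.620) = 7.65

pH = 7.65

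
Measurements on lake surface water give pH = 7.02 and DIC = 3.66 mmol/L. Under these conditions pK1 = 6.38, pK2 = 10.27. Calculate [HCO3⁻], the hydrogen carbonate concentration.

[HCO3⁻] = 2.98 mmol/L

α₁ = 1 / (1 + [H⁺]/K1 + K2/[H⁺]) = 1 / (1 + 10^-0.64 + 10^-3.25)
   = 1 / (1 + 0.22909 + 0.00056234) = 1/1.2296 = 0.8132
[HCO3⁻] = α₁ × DIC = 0.8132 × 3.66 = 2.98 mmol/L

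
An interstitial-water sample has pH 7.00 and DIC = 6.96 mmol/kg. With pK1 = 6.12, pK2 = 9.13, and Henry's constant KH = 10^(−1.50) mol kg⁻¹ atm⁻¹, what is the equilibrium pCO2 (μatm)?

pCO2 = 2.55×10^4 μatm

α₀ = 1 / (1 + K1/[H⁺] + K1K2/[H⁺]²) = 1 / (1 + 10^+0.88 + 10^-1.25)
   = 1 / (1 + 7.5858 + 0.056234) = 1/8.6420 = 0.1157
[CO2*] = α₀ × DIC = 0.1157 × 6.96 = 0.8054 mmol/kg
pCO2 = [CO2*]/KH = 8.054×10^-4 / 3.162×10^-2 = 2.55×10^4 μatm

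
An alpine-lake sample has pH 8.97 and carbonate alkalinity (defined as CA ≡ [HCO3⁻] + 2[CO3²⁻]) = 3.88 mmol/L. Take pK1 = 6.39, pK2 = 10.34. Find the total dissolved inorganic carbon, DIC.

DIC = 3.74 mmol/L

CA = [HCO3⁻] + 2[CO3²⁻] = (α₁ + 2α₂)·DIC
At pH 8.97: [H⁺]/K1 = 10^-2.58 = 0.0026303, K2/[H⁺] = 10^-1.37 = 0.042658
α₁ = 1/(1 + 0.0026303 + 0.042658) = 1/1.0453 = 0.9567; α₂ = α₁·K2/[H⁺] = 0.04081
α₁ + 2α₂ = 1.0383
DIC = CA / (α₁ + 2α₂) = 3.88 / 1.0383 = 3.74 mmol/L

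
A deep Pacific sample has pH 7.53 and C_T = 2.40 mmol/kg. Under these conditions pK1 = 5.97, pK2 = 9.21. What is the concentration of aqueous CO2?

α₀ = 1 / (1 + K1/[H⁺] + K1K2/[H⁺]²) = 1 / (1 + 10^+1.56 + 10^-0.12)
   = 1 / (1 + 36.308 + 0.75858) = 1/38.066 = 0.02627
[CO2*] = α₀ × DIC = 0.02627 × 2.40 = 0.0630 mmol/kg

[CO2*] = 0.0630 mmol/kg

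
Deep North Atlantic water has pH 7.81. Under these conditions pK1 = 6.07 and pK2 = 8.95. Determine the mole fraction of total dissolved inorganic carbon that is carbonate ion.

α₂ = 0.0664

α₂ = 1 / (1 + [H⁺]/K2 + [H⁺]²/(K1K2)) = 1 / (1 + 10^+1.14 + 10^-0.60)
   = 1 / (1 + 13.804 + 0.25119) = 1/15.055 = 0.06642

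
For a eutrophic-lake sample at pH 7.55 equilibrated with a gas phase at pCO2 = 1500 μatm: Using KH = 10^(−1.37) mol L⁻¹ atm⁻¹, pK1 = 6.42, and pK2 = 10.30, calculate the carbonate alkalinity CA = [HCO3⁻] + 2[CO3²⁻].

CA = 0.866 mmol/L

[CO2*] = KH · pCO2 = 10^(−1.37) × 1500×10^-6 = 6.399×10^-5 mol/L
α₀ = 1/(1 + K1/[H⁺] + K1K2/[H⁺]²) = 1/(1 + 10^+1.13 + 10^-1.62) = 0.06890
DIC = [CO2*]/α₀ = 6.399×10^-5 / 0.06890 = 0.9287 mmol/L
CA = (α₁ + 2α₂)·DIC = (0.9294 + 2×0.001653) × 0.9287 = 0.866 mmol/L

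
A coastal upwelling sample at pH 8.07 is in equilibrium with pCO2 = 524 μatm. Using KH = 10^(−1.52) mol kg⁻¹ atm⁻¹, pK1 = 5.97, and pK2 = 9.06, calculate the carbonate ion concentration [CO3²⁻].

[CO2*] = KH · pCO2 = 10^(−1.52) × 524×10^-6 = 1.582×10^-5 mol/kg
α₀ = 1/(1 + K1/[H⁺] + K1K2/[H⁺]²) = 1/(1 + 10^+2.10 + 10^+1.11) = 0.007154
DIC = [CO2*]/α₀ = 1.582×10^-5 / 0.007154 = 2.212 mmol/kg
[CO3²⁻] = α₂·DIC; α₂ = 0.09217, so [CO3²⁻] = 0.09217 × 2.212 = 0.204 mmol/kg

[CO3²⁻] = 0.204 mmol/kg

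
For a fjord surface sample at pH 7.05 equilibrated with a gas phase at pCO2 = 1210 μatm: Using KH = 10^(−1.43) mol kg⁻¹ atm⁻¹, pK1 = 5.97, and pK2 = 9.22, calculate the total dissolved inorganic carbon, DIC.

DIC = 0.589 mmol/kg

[CO2*] = KH · pCO2 = 10^(−1.43) × 1210×10^-6 = 4.496×10^-5 mol/kg
α₀ = 1/(1 + K1/[H⁺] + K1K2/[H⁺]²) = 1/(1 + 10^+1.08 + 10^-1.09) = 0.07631
DIC = [CO2*]/α₀ = 4.496×10^-5 / 0.07631 = 0.589 mmol/kg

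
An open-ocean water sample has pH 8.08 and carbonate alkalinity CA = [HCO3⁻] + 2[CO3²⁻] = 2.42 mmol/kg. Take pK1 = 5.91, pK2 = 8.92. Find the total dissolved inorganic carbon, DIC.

DIC = 2.16 mmol/kg

CA = [HCO3⁻] + 2[CO3²⁻] = (α₁ + 2α₂)·DIC
At pH 8.08: [H⁺]/K1 = 10^-2.17 = 0.0067608, K2/[H⁺] = 10^-0.84 = 0.14454
α₁ = 1/(1 + 0.0067608 + 0.14454) = 1/1.1513 = 0.8686; α₂ = α₁·K2/[H⁺] = 0.1255
α₁ + 2α₂ = 1.1197
DIC = CA / (α₁ + 2α₂) = 2.42 / 1.1197 = 2.16 mmol/kg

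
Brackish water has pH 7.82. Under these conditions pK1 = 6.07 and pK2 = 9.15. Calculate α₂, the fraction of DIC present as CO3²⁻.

α₂ = 1 / (1 + [H⁺]/K2 + [H⁺]²/(K1K2)) = 1 / (1 + 10^+1.33 + 10^-0.42)
   = 1 / (1 + 21.380 + 0.38019) = 1/22.760 = 0.04394

α₂ = 0.0439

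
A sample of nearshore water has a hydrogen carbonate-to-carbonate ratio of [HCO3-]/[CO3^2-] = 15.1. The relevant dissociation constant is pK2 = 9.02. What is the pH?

From K2 = [H⁺][CO3^2-]/[HCO3-]:  pH = pK2 − log₁₀([HCO3-]/[CO3^2-])
log₁₀(15.1) = +1.179
pH = 9.02 − (+1.179) = 7.84

pH = 7.84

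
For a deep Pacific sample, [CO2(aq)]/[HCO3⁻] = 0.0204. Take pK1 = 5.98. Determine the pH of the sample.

pH = 7.67

From K1 = [H⁺][HCO3⁻]/[CO2(aq)]:  pH = pK1 − log₁₀([CO2(aq)]/[HCO3⁻])
log₁₀(0.0204) = -1.690
pH = 5.98 − (-1.690) = 7.67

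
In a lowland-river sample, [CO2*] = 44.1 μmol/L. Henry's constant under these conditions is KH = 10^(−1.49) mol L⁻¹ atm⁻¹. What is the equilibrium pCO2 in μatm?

KH = 10^(−1.49) = 3.236×10^-2 mol L⁻¹ atm⁻¹
pCO2 = [CO2*]/KH = 44.1×10^-6 / 3.236×10^-2 = 1.36×10^-3 atm = 1360 μatm

pCO2 = 1360 μatm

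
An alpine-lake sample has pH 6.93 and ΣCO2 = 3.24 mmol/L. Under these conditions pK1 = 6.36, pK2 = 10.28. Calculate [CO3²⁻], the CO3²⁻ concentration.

[CO3²⁻] = 1.14 μmol/L

α₂ = 1 / (1 + [H⁺]/K2 + [H⁺]²/(K1K2)) = 1 / (1 + 10^+3.35 + 10^+2.78)
   = 1 / (1 + 2238.7 + 602.56) = 1/2842.3 = 0.0003518
[CO3²⁻] = α₂ × DIC = 0.0003518 × 3.24 = 0.00114 mmol/L = 1.14 μmol/L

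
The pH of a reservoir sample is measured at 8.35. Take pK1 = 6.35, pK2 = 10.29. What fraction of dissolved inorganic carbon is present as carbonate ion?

α₂ = 0.0112

α₂ = 1 / (1 + [H⁺]/K2 + [H⁺]²/(K1K2)) = 1 / (1 + 10^+1.94 + 10^-0.06)
   = 1 / (1 + 87.096 + 0.87096) = 1/88.967 = 0.01124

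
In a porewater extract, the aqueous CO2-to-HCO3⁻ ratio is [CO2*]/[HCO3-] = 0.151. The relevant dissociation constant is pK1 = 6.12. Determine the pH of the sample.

From K1 = [H⁺][HCO3-]/[CO2*]:  pH = pK1 − log₁₀([CO2*]/[HCO3-])
log₁₀(0.151) = -0.821
pH = 6.12 − (-0.821) = 6.94

pH = 6.94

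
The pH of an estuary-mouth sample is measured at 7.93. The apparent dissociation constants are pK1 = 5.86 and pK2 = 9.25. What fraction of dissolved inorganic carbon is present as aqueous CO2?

α₀ = 1 / (1 + K1/[H⁺] + K1K2/[H⁺]²) = 1 / (1 + 10^+2.07 + 10^+0.75)
   = 1 / (1 + 117.49 + 5.6234) = 1/124.11 = 0.008057

α₀ = 0.00806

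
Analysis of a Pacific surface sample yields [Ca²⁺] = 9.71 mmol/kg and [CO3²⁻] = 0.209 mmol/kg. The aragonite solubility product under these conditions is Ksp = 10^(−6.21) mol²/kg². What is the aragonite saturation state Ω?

Ω = 3.29

Ksp = 10^(−6.21) = 6.166×10^-7
Ω = [Ca²⁺][CO3²⁻]/Ksp = (9.71×10^-3)(0.209×10^-3) / 6.166×10^-7 = 3.29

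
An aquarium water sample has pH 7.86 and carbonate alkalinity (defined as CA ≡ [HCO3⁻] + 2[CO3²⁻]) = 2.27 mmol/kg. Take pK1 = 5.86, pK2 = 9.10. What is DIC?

CA = [HCO3⁻] + 2[CO3²⁻] = (α₁ + 2α₂)·DIC
At pH 7.86: [H⁺]/K1 = 10^-2.00 = 0.010000, K2/[H⁺] = 10^-1.24 = 0.057544
α₁ = 1/(1 + 0.010000 + 0.057544) = 1/1.0675 = 0.9367; α₂ = α₁·K2/[H⁺] = 0.05390
α₁ + 2α₂ = 1.0445
DIC = CA / (α₁ + 2α₂) = 2.27 / 1.0445 = 2.17 mmol/kg

DIC = 2.17 mmol/kg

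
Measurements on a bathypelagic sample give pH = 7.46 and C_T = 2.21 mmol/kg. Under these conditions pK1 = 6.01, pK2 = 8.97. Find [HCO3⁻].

[HCO3⁻] = 2.07 mmol/kg

α₁ = 1 / (1 + [H⁺]/K1 + K2/[H⁺]) = 1 / (1 + 10^-1.45 + 10^-1.51)
   = 1 / (1 + 0.035481 + 0.030903) = 1/1.0664 = 0.9377
[HCO3⁻] = α₁ × DIC = 0.9377 × 2.21 = 2.07 mmol/kg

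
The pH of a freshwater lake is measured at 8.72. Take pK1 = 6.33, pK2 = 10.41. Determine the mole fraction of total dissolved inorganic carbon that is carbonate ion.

α₂ = 0.0199

α₂ = 1 / (1 + [H⁺]/K2 + [H⁺]²/(K1K2)) = 1 / (1 + 10^+1.69 + 10^-0.70)
   = 1 / (1 + 48.978 + 0.19953) = 1/50.177 = 0.01993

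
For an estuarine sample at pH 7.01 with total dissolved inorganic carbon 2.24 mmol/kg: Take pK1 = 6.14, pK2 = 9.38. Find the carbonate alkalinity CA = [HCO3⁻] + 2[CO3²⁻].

CA = 1.98 mmol/kg

CA = [HCO3⁻] + 2[CO3²⁻] = (α₁ + 2α₂)·DIC
At pH 7.01: [H⁺]/K1 = 10^-0.87 = 0.13490, K2/[H⁺] = 10^-2.37 = 0.0042658
α₁ = 1/(1 + 0.13490 + 0.0042658) = 1/1.1392 = 0.8778; α₂ = α₁·K2/[H⁺] = 0.003745
α₁ + 2α₂ = 0.8853
CA = 0.8853 × 2.24 = 1.98 mmol/kg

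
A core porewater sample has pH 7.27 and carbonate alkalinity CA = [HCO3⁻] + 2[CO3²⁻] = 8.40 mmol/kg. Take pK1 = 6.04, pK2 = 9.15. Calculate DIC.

DIC = 8.77 mmol/kg

CA = [HCO3⁻] + 2[CO3²⁻] = (α₁ + 2α₂)·DIC
At pH 7.27: [H⁺]/K1 = 10^-1.23 = 0.058884, K2/[H⁺] = 10^-1.88 = 0.013183
α₁ = 1/(1 + 0.058884 + 0.013183) = 1/1.0721 = 0.9328; α₂ = α₁·K2/[H⁺] = 0.01230
α₁ + 2α₂ = 0.9574
DIC = CA / (α₁ + 2α₂) = 8.40 / 0.9574 = 8.77 mmol/kg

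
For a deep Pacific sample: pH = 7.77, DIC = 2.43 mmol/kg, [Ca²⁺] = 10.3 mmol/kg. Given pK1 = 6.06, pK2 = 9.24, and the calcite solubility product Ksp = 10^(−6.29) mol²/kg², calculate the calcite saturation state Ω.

α₂ = 1 / (1 + [H⁺]/K2 + [H⁺]²/(K1K2)) = 1 / (1 + 10^+1.47 + 10^-0.24)
   = 1 / (1 + 29.512 + 0.57544) = 1/31.088 = 0.03217
[CO3²⁻] = α₂ × DIC = 0.03217 × 2.43 = 0.07817 mmol/kg
Ksp = 10^(−6.29) = 5.129×10^-7
Ω = [Ca²⁺][CO3²⁻]/Ksp = (10.3×10^-3)(7.817×10^-5) / 5.129×10^-7 = 1.57

Ω = 1.57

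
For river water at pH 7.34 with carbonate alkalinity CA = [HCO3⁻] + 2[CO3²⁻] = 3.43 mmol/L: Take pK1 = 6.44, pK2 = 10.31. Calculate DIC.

CA = [HCO3⁻] + 2[CO3²⁻] = (α₁ + 2α₂)·DIC
At pH 7.34: [H⁺]/K1 = 10^-0.90 = 0.12589, K2/[H⁺] = 10^-2.97 = 0.0010715
α₁ = 1/(1 + 0.12589 + 0.0010715) = 1/1.1270 = 0.8873; α₂ = α₁·K2/[H⁺] = 0.0009508
α₁ + 2α₂ = 0.8892
DIC = CA / (α₁ + 2α₂) = 3.43 / 0.8892 = 3.86 mmol/L

DIC = 3.86 mmol/L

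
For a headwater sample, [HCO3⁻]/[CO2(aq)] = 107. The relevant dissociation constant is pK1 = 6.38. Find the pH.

pH = 8.41

From K1 = [H⁺][HCO3⁻]/[CO2(aq)]:  pH = pK1 + log₁₀([HCO3⁻]/[CO2(aq)])
log₁₀(107) = +2.029
pH = 6.38 + (+2.029) = 8.41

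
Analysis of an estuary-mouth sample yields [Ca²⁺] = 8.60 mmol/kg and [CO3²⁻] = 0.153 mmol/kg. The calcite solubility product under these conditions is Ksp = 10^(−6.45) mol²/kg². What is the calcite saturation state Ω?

Ksp = 10^(−6.45) = 3.548×10^-7
Ω = [Ca²⁺][CO3²⁻]/Ksp = (8.60×10^-3)(0.153×10^-3) / 3.548×10^-7 = 3.71

Ω = 3.71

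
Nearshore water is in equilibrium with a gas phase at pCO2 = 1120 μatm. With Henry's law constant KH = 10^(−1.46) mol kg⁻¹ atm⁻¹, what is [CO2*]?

KH = 10^(−1.46) = 3.467×10^-2 mol kg⁻¹ atm⁻¹
[CO2*] = KH · pCO2 = 3.467×10^-2 × 1120×10^-6 atm = 3.88×10^-5 mol/kg

[CO2*] = 38.8 μmol/kg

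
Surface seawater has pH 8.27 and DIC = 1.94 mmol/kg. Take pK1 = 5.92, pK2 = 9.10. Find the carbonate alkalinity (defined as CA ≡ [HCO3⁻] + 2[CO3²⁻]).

CA = [HCO3⁻] + 2[CO3²⁻] = (α₁ + 2α₂)·DIC
At pH 8.27: [H⁺]/K1 = 10^-2.35 = 0.0044668, K2/[H⁺] = 10^-0.83 = 0.14791
α₁ = 1/(1 + 0.0044668 + 0.14791) = 1/1.1524 = 0.8678; α₂ = α₁·K2/[H⁺] = 0.1284
α₁ + 2α₂ = 1.1245
CA = 1.1245 × 1.94 = 2.18 mmol/kg

CA = 2.18 mmol/kg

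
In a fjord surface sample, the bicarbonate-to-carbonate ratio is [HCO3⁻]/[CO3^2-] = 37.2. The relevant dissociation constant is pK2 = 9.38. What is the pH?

pH = 7.81

From K2 = [H⁺][CO3^2-]/[HCO3⁻]:  pH = pK2 − log₁₀([HCO3⁻]/[CO3^2-])
log₁₀(37.2) = +1.571
pH = 9.38 − (+1.571) = 7.81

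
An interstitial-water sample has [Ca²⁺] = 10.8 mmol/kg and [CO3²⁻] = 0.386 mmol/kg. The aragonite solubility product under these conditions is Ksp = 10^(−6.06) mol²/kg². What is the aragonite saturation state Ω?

Ω = 4.79

Ksp = 10^(−6.06) = 8.710×10^-7
Ω = [Ca²⁺][CO3²⁻]/Ksp = (10.8×10^-3)(0.386×10^-3) / 8.710×10^-7 = 4.79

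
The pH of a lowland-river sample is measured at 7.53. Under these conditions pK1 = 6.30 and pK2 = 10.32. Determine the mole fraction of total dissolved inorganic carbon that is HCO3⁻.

α₁ = 0.943

α₁ = 1 / (1 + [H⁺]/K1 + K2/[H⁺]) = 1 / (1 + 10^-1.23 + 10^-2.79)
   = 1 / (1 + 0.058884 + 0.0016218) = 1/1.0605 = 0.9429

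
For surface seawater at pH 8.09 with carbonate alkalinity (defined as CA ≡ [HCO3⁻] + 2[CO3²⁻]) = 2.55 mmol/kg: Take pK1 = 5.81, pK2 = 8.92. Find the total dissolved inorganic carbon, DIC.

CA = [HCO3⁻] + 2[CO3²⁻] = (α₁ + 2α₂)·DIC
At pH 8.09: [H⁺]/K1 = 10^-2.28 = 0.0052481, K2/[H⁺] = 10^-0.83 = 0.14791
α₁ = 1/(1 + 0.0052481 + 0.14791) = 1/1.1532 = 0.8672; α₂ = α₁·K2/[H⁺] = 0.1283
α₁ + 2α₂ = 1.1237
DIC = CA / (α₁ + 2α₂) = 2.55 / 1.1237 = 2.27 mmol/kg

DIC = 2.27 mmol/kg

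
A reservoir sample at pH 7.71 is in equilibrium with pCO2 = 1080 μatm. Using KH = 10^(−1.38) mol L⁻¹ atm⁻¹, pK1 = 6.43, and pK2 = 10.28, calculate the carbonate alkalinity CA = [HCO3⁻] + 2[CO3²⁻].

[CO2*] = KH · pCO2 = 10^(−1.38) × 1080×10^-6 = 4.502×10^-5 mol/L
α₀ = 1/(1 + K1/[H⁺] + K1K2/[H⁺]²) = 1/(1 + 10^+1.28 + 10^-1.29) = 0.04974
DIC = [CO2*]/α₀ = 4.502×10^-5 / 0.04974 = 0.9052 mmol/L
CA = (α₁ + 2α₂)·DIC = (0.9477 + 2×0.002551) × 0.9052 = 0.862 mmol/L

CA = 0.862 mmol/L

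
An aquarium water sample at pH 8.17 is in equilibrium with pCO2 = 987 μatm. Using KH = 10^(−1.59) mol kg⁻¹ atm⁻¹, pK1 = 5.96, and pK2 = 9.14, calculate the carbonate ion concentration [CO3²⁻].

[CO2*] = KH · pCO2 = 10^(−1.59) × 987×10^-6 = 2.537×10^-5 mol/kg
α₀ = 1/(1 + K1/[H⁺] + K1K2/[H⁺]²) = 1/(1 + 10^+2.21 + 10^+1.24) = 0.005538
DIC = [CO2*]/α₀ = 2.537×10^-5 / 0.005538 = 4.581 mmol/kg
[CO3²⁻] = α₂·DIC; α₂ = 0.09625, so [CO3²⁻] = 0.09625 × 4.581 = 0.441 mmol/kg

[CO3²⁻] = 0.441 mmol/kg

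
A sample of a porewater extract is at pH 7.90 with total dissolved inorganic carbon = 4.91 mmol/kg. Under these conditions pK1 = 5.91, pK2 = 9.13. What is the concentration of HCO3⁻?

[HCO3⁻] = 4.59 mmol/kg

α₁ = 1 / (1 + [H⁺]/K1 + K2/[H⁺]) = 1 / (1 + 10^-1.99 + 10^-1.23)
   = 1 / (1 + 0.010233 + 0.058884) = 1/1.0691 = 0.9354
[HCO3⁻] = α₁ × DIC = 0.9354 × 4.91 = 4.59 mmol/kg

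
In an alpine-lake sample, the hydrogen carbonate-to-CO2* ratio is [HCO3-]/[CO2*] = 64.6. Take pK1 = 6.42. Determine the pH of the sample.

pH = 8.23

From K1 = [H⁺][HCO3-]/[CO2*]:  pH = pK1 + log₁₀([HCO3-]/[CO2*])
log₁₀(64.6) = +1.810
pH = 6.42 + (+1.810) = 8.23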